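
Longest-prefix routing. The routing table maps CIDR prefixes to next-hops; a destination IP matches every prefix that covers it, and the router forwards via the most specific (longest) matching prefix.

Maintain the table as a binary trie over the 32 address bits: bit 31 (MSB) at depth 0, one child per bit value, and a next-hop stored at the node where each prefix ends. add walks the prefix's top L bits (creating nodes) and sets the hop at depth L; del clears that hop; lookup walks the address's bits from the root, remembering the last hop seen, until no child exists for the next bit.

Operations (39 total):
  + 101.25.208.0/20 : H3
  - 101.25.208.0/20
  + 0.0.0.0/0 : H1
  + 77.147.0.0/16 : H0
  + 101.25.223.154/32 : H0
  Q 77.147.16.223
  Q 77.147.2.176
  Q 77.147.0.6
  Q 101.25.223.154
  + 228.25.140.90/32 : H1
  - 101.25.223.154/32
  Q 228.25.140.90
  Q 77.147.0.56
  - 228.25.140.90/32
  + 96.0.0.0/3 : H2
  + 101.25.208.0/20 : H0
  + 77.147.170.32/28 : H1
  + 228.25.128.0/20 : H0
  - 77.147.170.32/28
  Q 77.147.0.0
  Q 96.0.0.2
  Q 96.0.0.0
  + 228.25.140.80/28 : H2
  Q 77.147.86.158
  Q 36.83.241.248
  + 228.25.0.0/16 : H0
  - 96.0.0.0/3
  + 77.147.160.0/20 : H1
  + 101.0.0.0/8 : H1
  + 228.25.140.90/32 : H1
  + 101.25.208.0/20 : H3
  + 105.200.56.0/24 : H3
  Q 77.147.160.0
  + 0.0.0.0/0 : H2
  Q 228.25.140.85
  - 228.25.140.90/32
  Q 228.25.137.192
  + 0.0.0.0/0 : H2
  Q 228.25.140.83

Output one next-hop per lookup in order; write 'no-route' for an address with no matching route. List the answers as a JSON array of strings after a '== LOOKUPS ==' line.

Apply in order:
  add 101.25.208.0/20 -> H3 at depth 20
  del 101.25.208.0/20 (clear depth 20)
  add 0.0.0.0/0 -> H1 at depth 0
  add 77.147.0.0/16 -> H0 at depth 16
  add 101.25.223.154/32 -> H0 at depth 32
  Q 77.147.16.223: descend 0100110110010011 ; hops seen [H1,H0] ; pick H0
  Q 77.147.2.176: descend 0100110110010011 ; hops seen [H1,H0] ; pick H0
  Q 77.147.0.6: descend 0100110110010011 ; hops seen [H1,H0] ; pick H0
  Q 101.25.223.154: descend 01100101000110011101111110011010 ; hops seen [H1,H0] ; pick H0
  add 228.25.140.90/32 -> H1 at depth 32
  del 101.25.223.154/32 (clear depth 32)
  Q 228.25.140.90: descend 11100100000110011000110001011010 ; hops seen [H1,H1] ; pick H1
  Q 77.147.0.56: descend 0100110110010011 ; hops seen [H1,H0] ; pick H0
  del 228.25.140.90/32 (clear depth 32)
  add 96.0.0.0/3 -> H2 at depth 3
  add 101.25.208.0/20 -> H0 at depth 20
  add 77.147.170.32/28 -> H1 at depth 28
  add 228.25.128.0/20 -> H0 at depth 20
  del 77.147.170.32/28 (clear depth 28)
  Q 77.147.0.0: descend 0100110110010011 ; hops seen [H1,H0] ; pick H0
  Q 96.0.0.2: descend 01100 ; hops seen [H1,H2] ; pick H2
  Q 96.0.0.0: descend 01100 ; hops seen [H1,H2] ; pick H2
  add 228.25.140.80/28 -> H2 at depth 28
  Q 77.147.86.158: descend 0100110110010011 ; hops seen [H1,H0] ; pick H0
  Q 36.83.241.248: descend 0 ; hops seen [H1] ; pick H1
  add 228.25.0.0/16 -> H0 at depth 16
  del 96.0.0.0/3 (clear depth 3)
  add 77.147.160.0/20 -> H1 at depth 20
  add 101.0.0.0/8 -> H1 at depth 8
  add 228.25.140.90/32 -> H1 at depth 32
  add 101.25.208.0/20 -> H3 at depth 20
  add 105.200.56.0/24 -> H3 at depth 24
  Q 77.147.160.0: descend 01001101100100111010 ; hops seen [H1,H0,H1] ; pick H1
  add 0.0.0.0/0 -> H2 at depth 0
  Q 228.25.140.85: descend 1110010000011001100011000101 ; hops seen [H2,H0,H0,H2] ; pick H2
  del 228.25.140.90/32 (clear depth 32)
  Q 228.25.137.192: descend 111001000001100110001 ; hops seen [H2,H0,H0] ; pick H0
  add 0.0.0.0/0 -> H2 at depth 0
  Q 228.25.140.83: descend 1110010000011001100011000101 ; hops seen [H2,H0,H0,H2] ; pick H2

== LOOKUPS ==
["H0","H0","H0","H0","H1","H0","H0","H2","H2","H0","H1","H1","H2","H0","H2"]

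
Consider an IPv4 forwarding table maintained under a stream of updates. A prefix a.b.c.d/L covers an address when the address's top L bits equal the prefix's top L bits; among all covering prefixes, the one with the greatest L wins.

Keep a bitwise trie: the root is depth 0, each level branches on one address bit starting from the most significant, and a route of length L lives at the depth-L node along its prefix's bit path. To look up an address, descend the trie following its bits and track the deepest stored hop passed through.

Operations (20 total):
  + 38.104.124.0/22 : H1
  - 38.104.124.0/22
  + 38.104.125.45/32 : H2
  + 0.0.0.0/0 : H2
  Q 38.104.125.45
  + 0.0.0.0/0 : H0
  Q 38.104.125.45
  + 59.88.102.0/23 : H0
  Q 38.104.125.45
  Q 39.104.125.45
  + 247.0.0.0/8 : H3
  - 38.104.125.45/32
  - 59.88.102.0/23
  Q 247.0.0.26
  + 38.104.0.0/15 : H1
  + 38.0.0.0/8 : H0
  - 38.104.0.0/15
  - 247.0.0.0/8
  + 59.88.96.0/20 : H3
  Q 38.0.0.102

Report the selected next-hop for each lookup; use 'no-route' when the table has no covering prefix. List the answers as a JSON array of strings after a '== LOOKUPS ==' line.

Trace:
  + 38.104.124.0/22 (H1) depth=22
  del 38.104.124.0/22 (clear depth 22)
  + 38.104.125.45/32 (H2) depth=32
  + 0.0.0.0/0 (H2) depth=0
  lookup 38.104.125.45: bits 00100110011010000111110100101101 walk d0:H2→d1:-→d2:-→d3:-→d4:-→d5:-→d6:-→d7:-→d8:-→d9:-→d10:-→d11:-→d12:-→d13:-→d14:-→d15:-→d16:-→d17:-→d18:-→d19:-→d20:-→d21:-→d22:-→d23:-→d24:-→d25:-→d26:-→d27:-→d28:-→d29:-→d30:-→d31:-→d32:H2 -> H2
  + 0.0.0.0/0 (H0) depth=0
  lookup 38.104.125.45: bits 00100110011010000111110100101101 walk d0:H0→d1:-→d2:-→d3:-→d4:-→d5:-→d6:-→d7:-→d8:-→d9:-→d10:-→d11:-→d12:-→d13:-→d14:-→d15:-→d16:-→d17:-→d18:-→d19:-→d20:-→d21:-→d22:-→d23:-→d24:-→d25:-→d26:-→d27:-→d28:-→d29:-→d30:-→d31:-→d32:H2 -> H2
  + 59.88.102.0/23 (H0) depth=23
  lookup 38.104.125.45: bits 00100110011010000111110100101101 walk d0:H0→d1:-→d2:-→d3:-→d4:-→d5:-→d6:-→d7:-→d8:-→d9:-→d10:-→d11:-→d12:-→d13:-→d14:-→d15:-→d16:-→d17:-→d18:-→d19:-→d20:-→d21:-→d22:-→d23:-→d24:-→d25:-→d26:-→d27:-→d28:-→d29:-→d30:-→d31:-→d32:H2 -> H2
  lookup 39.104.125.45: bits 0010011 walk d0:H0→d1:-→d2:-→d3:-→d4:-→d5:-→d6:-→d7:- -> H0
  + 247.0.0.0/8 (H3) depth=8
  del 38.104.125.45/32 (clear depth 32)
  del 59.88.102.0/23 (clear depth 23)
  lookup 247.0.0.26: bits 11110111 walk d0:H0→d1:-→d2:-→d3:-→d4:-→d5:-→d6:-→d7:-→d8:H3 -> H3
  + 38.104.0.0/15 (H1) depth=15
  + 38.0.0.0/8 (H0) depth=8
  del 38.104.0.0/15 (clear depth 15)
  del 247.0.0.0/8 (clear depth 8)
  + 59.88.96.0/20 (H3) depth=20
  lookup 38.0.0.102: bits 001001100 walk d0:H0→d1:-→d2:-→d3:-→d4:-→d5:-→d6:-→d7:-→d8:H0→d9:- -> H0

== LOOKUPS ==
["H2","H2","H2","H0","H3","H0"]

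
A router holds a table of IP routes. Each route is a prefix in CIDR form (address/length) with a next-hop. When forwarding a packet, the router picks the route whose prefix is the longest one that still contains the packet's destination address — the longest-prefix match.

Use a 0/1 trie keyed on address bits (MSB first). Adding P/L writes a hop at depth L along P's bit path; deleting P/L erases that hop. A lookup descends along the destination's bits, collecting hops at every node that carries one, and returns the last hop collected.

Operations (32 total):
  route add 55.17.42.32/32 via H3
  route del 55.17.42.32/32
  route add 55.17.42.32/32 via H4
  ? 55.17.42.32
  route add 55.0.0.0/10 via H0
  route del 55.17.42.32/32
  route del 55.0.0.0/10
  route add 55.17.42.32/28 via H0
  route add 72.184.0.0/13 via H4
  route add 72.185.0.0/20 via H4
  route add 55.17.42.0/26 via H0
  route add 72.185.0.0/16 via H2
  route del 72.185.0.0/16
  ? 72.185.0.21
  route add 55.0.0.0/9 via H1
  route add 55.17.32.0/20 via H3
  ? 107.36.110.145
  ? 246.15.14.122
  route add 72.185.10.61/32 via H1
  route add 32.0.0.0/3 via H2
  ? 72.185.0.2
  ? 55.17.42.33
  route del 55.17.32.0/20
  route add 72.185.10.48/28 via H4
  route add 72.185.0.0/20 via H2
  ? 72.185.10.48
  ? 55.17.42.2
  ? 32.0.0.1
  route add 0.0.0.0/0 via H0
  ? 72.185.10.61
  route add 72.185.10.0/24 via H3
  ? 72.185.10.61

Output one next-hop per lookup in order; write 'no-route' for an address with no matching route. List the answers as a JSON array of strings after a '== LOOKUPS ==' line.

Process each operation:
  add 55.17.42.32/32 -> H3 at depth 32
  - 55.17.42.32/32 clear@32
  add 55.17.42.32/32 -> H4 at depth 32
  ? 55.17.42.32  path d0:-→d1:-→d2:-→d3:-→d4:-→d5:-→d6:-→d7:-→d8:-→d9:-→d10:-→d11:-→d12:-→d13:-→d14:-→d15:-→d16:-→d17:-→d18:-→d19:-→d20:-→d21:-→d22:-→d23:-→d24:-→d25:-→d26:-→d27:-→d28:-→d29:-→d30:-→d31:-→d32:H4  best=H4
  add 55.0.0.0/10 -> H0 at depth 10
  - 55.17.42.32/32 clear@32
  - 55.0.0.0/10 clear@10
  add 55.17.42.32/28 -> H0 at depth 28
  add 72.184.0.0/13 -> H4 at depth 13
  add 72.185.0.0/20 -> H4 at depth 20
  add 55.17.42.0/26 -> H0 at depth 26
  add 72.185.0.0/16 -> H2 at depth 16
  - 72.185.0.0/16 clear@16
  ? 72.185.0.21  path d0:-→d1:-→d2:-→d3:-→d4:-→d5:-→d6:-→d7:-→d8:-→d9:-→d10:-→d11:-→d12:-→d13:H4→d14:-→d15:-→d16:-→d17:-→d18:-→d19:-→d20:H4  best=H4
  add 55.0.0.0/9 -> H1 at depth 9
  add 55.17.32.0/20 -> H3 at depth 20
  ? 107.36.110.145  path d0:-→d1:-→d2:-  best=no-route
  ? 246.15.14.122  path d0:-  best=no-route
  add 72.185.10.61/32 -> H1 at depth 32
  add 32.0.0.0/3 -> H2 at depth 3
  ? 72.185.0.2  path d0:-→d1:-→d2:-→d3:-→d4:-→d5:-→d6:-→d7:-→d8:-→d9:-→d10:-→d11:-→d12:-→d13:H4→d14:-→d15:-→d16:-→d17:-→d18:-→d19:-→d20:H4  best=H4
  ? 55.17.42.33  path d0:-→d1:-→d2:-→d3:H2→d4:-→d5:-→d6:-→d7:-→d8:-→d9:H1→d10:-→d11:-→d12:-→d13:-→d14:-→d15:-→d16:-→d17:-→d18:-→d19:-→d20:H3→d21:-→d22:-→d23:-→d24:-→d25:-→d26:H0→d27:-→d28:H0→d29:-→d30:-→d31:-  best=H0
  - 55.17.32.0/20 clear@20
  add 72.185.10.48/28 -> H4 at depth 28
  add 72.185.0.0/20 -> H2 at depth 20
  ? 72.185.10.48  path d0:-→d1:-→d2:-→d3:-→d4:-→d5:-→d6:-→d7:-→d8:-→d9:-→d10:-→d11:-→d12:-→d13:H4→d14:-→d15:-→d16:-→d17:-→d18:-→d19:-→d20:H2→d21:-→d22:-→d23:-→d24:-→d25:-→d26:-→d27:-→d28:H4  best=H4
  ? 55.17.42.2  path d0:-→d1:-→d2:-→d3:H2→d4:-→d5:-→d6:-→d7:-→d8:-→d9:H1→d10:-→d11:-→d12:-→d13:-→d14:-→d15:-→d16:-→d17:-→d18:-→d19:-→d20:-→d21:-→d22:-→d23:-→d24:-→d25:-→d26:H0  best=H0
  ? 32.0.0.1  path d0:-→d1:-→d2:-→d3:H2  best=H2
  add 0.0.0.0/0 -> H0 at depth 0
  ? 72.185.10.61  path d0:H0→d1:-→d2:-→d3:-→d4:-→d5:-→d6:-→d7:-→d8:-→d9:-→d10:-→d11:-→d12:-→d13:H4→d14:-→d15:-→d16:-→d17:-→d18:-→d19:-→d20:H2→d21:-→d22:-→d23:-→d24:-→d25:-→d26:-→d27:-→d28:H4→d29:-→d30:-→d31:-→d32:H1  best=H1
  add 72.185.10.0/24 -> H3 at depth 24
  ? 72.185.10.61  path d0:H0→d1:-→d2:-→d3:-→d4:-→d5:-→d6:-→d7:-→d8:-→d9:-→d10:-→d11:-→d12:-→d13:H4→d14:-→d15:-→d16:-→d17:-→d18:-→d19:-→d20:H2→d21:-→d22:-→d23:-→d24:H3→d25:-→d26:-→d27:-→d28:H4→d29:-→d30:-→d31:-→d32:H1  best=H1

== LOOKUPS ==
["H4","H4","no-route","no-route","H4","H0","H4","H0","H2","H1","H1"]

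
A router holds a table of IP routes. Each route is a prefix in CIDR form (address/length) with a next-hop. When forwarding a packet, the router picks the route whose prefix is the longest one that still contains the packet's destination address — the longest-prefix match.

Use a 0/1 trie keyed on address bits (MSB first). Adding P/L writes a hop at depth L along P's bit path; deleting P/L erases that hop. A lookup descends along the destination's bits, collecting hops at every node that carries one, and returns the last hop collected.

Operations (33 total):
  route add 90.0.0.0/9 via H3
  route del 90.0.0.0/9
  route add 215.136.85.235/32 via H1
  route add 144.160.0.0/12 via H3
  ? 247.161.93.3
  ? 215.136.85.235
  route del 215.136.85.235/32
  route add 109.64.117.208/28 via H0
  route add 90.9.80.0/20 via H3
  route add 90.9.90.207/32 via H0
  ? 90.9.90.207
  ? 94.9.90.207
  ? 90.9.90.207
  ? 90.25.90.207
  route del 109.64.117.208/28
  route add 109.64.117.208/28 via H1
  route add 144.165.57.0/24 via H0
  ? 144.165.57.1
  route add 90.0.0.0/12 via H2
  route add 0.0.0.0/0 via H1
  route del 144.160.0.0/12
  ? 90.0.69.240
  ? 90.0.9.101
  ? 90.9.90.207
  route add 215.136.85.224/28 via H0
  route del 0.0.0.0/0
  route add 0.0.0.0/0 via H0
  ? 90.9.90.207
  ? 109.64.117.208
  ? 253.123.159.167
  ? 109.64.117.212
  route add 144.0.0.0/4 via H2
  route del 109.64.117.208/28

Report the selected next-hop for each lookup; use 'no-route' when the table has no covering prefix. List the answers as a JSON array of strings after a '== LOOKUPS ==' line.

Trace:
  + 90.0.0.0/9 (H3) depth=9
  del 90.0.0.0/9 (clear depth 9)
  + 215.136.85.235/32 (H1) depth=32
  + 144.160.0.0/12 (H3) depth=12
  Q 247.161.93.3: descend 11 ; hops seen [∅] ; pick no-route
  Q 215.136.85.235: descend 11010111100010000101010111101011 ; hops seen [H1] ; pick H1
  del 215.136.85.235/32 (clear depth 32)
  + 109.64.117.208/28 (H0) depth=28
  + 90.9.80.0/20 (H3) depth=20
  + 90.9.90.207/32 (H0) depth=32
  Q 90.9.90.207: descend 01011010000010010101101011001111 ; hops seen [H3,H0] ; pick H0
  Q 94.9.90.207: descend 01011 ; hops seen [∅] ; pick no-route
  Q 90.9.90.207: descend 01011010000010010101101011001111 ; hops seen [H3,H0] ; pick H0
  Q 90.25.90.207: descend 01011010000 ; hops seen [∅] ; pick no-route
  del 109.64.117.208/28 (clear depth 28)
  + 109.64.117.208/28 (H1) depth=28
  + 144.165.57.0/24 (H0) depth=24
  Q 144.165.57.1: descend 100100001010010100111001 ; hops seen [H3,H0] ; pick H0
  + 90.0.0.0/12 (H2) depth=12
  + 0.0.0.0/0 (H1) depth=0
  del 144.160.0.0/12 (clear depth 12)
  Q 90.0.69.240: descend 010110100000 ; hops seen [H1,H2] ; pick H2
  Q 90.0.9.101: descend 010110100000 ; hops seen [H1,H2] ; pick H2
  Q 90.9.90.207: descend 01011010000010010101101011001111 ; hops seen [H1,H2,H3,H0] ; pick H0
  + 215.136.85.224/28 (H0) depth=28
  del 0.0.0.0/0 (clear depth 0)
  + 0.0.0.0/0 (H0) depth=0
  Q 90.9.90.207: descend 01011010000010010101101011001111 ; hops seen [H0,H2,H3,H0] ; pick H0
  Q 109.64.117.208: descend 0110110101000000011101011101 ; hops seen [H0,H1] ; pick H1
  Q 253.123.159.167: descend 11 ; hops seen [H0] ; pick H0
  Q 109.64.117.212: descend 0110110101000000011101011101 ; hops seen [H0,H1] ; pick H1
  + 144.0.0.0/4 (H2) depth=4
  del 109.64.117.208/28 (clear depth 28)

== LOOKUPS ==
["no-route","H1","H0","no-route","H0","no-route","H0","H2","H2","H0","H0","H1","H0","H1"]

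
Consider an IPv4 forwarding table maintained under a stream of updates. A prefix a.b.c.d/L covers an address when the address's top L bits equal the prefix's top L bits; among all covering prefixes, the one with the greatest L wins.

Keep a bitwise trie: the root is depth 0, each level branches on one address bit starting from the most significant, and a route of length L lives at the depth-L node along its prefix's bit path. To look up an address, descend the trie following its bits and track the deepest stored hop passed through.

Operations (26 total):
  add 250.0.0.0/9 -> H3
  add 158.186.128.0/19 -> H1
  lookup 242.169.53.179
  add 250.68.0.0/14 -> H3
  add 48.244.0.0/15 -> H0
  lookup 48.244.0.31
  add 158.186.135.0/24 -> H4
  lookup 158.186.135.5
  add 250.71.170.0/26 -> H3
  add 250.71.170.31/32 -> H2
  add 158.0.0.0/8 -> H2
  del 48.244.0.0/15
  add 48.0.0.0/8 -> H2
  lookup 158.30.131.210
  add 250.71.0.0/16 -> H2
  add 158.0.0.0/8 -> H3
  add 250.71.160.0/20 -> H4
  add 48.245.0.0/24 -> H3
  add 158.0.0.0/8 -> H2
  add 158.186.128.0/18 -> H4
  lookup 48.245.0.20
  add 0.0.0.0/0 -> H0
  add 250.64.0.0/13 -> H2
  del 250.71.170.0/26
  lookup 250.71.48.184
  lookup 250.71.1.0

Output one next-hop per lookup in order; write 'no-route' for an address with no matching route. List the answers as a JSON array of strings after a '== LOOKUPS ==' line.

Trace:
  add 250.0.0.0/9 -> H3 at depth 9
  add 158.186.128.0/19 -> H1 at depth 19
  ? 242.169.53.179  path d0:-→d1:-→d2:-→d3:-→d4:-  best=no-route
  add 250.68.0.0/14 -> H3 at depth 14
  add 48.244.0.0/15 -> H0 at depth 15
  ? 48.244.0.31  path d0:-→d1:-→d2:-→d3:-→d4:-→d5:-→d6:-→d7:-→d8:-→d9:-→d10:-→d11:-→d12:-→d13:-→d14:-→d15:H0  best=H0
  add 158.186.135.0/24 -> H4 at depth 24
  ? 158.186.135.5  path d0:-→d1:-→d2:-→d3:-→d4:-→d5:-→d6:-→d7:-→d8:-→d9:-→d10:-→d11:-→d12:-→d13:-→d14:-→d15:-→d16:-→d17:-→d18:-→d19:H1→d20:-→d21:-→d22:-→d23:-→d24:H4  best=H4
  add 250.71.170.0/26 -> H3 at depth 26
  add 250.71.170.31/32 -> H2 at depth 32
  add 158.0.0.0/8 -> H2 at depth 8
  - 48.244.0.0/15 clear@15
  add 48.0.0.0/8 -> H2 at depth 8
  ? 158.30.131.210  path d0:-→d1:-→d2:-→d3:-→d4:-→d5:-→d6:-→d7:-→d8:H2  best=H2
  add 250.71.0.0/16 -> H2 at depth 16
  add 158.0.0.0/8 -> H3 at depth 8
  add 250.71.160.0/20 -> H4 at depth 20
  add 48.245.0.0/24 -> H3 at depth 24
  add 158.0.0.0/8 -> H2 at depth 8
  add 158.186.128.0/18 -> H4 at depth 18
  ? 48.245.0.20  path d0:-→d1:-→d2:-→d3:-→d4:-→d5:-→d6:-→d7:-→d8:H2→d9:-→d10:-→d11:-→d12:-→d13:-→d14:-→d15:-→d16:-→d17:-→d18:-→d19:-→d20:-→d21:-→d22:-→d23:-→d24:H3  best=H3
  add 0.0.0.0/0 -> H0 at depth 0
  add 250.64.0.0/13 -> H2 at depth 13
  - 250.71.170.0/26 clear@26
  ? 250.71.48.184  path d0:H0→d1:-→d2:-→d3:-→d4:-→d5:-→d6:-→d7:-→d8:-→d9:H3→d10:-→d11:-→d12:-→d13:H2→d14:H3→d15:-→d16:H2  best=H2
  ? 250.71.1.0  path d0:H0→d1:-→d2:-→d3:-→d4:-→d5:-→d6:-→d7:-→d8:-→d9:H3→d10:-→d11:-→d12:-→d13:H2→d14:H3→d15:-→d16:H2  best=H2

== LOOKUPS ==
["no-route","H0","H4","H2","H3","H2","H2"]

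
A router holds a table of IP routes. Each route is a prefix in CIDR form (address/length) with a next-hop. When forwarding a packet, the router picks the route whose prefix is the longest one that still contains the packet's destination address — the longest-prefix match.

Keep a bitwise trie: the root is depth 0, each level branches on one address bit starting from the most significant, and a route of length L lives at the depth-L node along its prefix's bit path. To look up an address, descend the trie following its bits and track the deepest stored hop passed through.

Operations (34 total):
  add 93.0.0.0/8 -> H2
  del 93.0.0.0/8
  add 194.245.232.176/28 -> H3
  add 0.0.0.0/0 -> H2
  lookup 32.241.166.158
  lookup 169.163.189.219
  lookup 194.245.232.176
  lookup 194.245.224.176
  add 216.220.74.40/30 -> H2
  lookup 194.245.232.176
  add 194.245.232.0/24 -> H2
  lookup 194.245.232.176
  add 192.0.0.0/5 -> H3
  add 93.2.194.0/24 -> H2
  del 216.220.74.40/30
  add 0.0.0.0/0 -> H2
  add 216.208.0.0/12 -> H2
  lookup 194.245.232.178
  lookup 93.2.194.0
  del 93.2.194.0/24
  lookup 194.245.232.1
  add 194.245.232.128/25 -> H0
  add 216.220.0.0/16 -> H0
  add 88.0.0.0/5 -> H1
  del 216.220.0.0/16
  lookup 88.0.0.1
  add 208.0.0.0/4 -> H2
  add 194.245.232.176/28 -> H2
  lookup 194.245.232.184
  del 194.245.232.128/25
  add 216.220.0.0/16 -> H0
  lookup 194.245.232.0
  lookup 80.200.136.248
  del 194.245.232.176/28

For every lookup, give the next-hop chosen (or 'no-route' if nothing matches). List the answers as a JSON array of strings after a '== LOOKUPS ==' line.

Trace:
  add 93.0.0.0/8 -> H2 at depth 8
  - 93.0.0.0/8 clear@8
  add 194.245.232.176/28 -> H3 at depth 28
  add 0.0.0.0/0 -> H2 at depth 0
  lookup 32.241.166.158: bits 0 walk d0:H2→d1:- -> H2
  lookup 169.163.189.219: bits 1 walk d0:H2→d1:- -> H2
  lookup 194.245.232.176: bits 1100001011110101111010001011 walk d0:H2→d1:-→d2:-→d3:-→d4:-→d5:-→d6:-→d7:-→d8:-→d9:-→d10:-→d11:-→d12:-→d13:-→d14:-→d15:-→d16:-→d17:-→d18:-→d19:-→d20:-→d21:-→d22:-→d23:-→d24:-→d25:-→d26:-→d27:-→d28:H3 -> H3
  lookup 194.245.224.176: bits 11000010111101011110 walk d0:H2→d1:-→d2:-→d3:-→d4:-→d5:-→d6:-→d7:-→d8:-→d9:-→d10:-→d11:-→d12:-→d13:-→d14:-→d15:-→d16:-→d17:-→d18:-→d19:-→d20:- -> H2
  add 216.220.74.40/30 -> H2 at depth 30
  lookup 194.245.232.176: bits 1100001011110101111010001011 walk d0:H2→d1:-→d2:-→d3:-→d4:-→d5:-→d6:-→d7:-→d8:-→d9:-→d10:-→d11:-→d12:-→d13:-→d14:-→d15:-→d16:-→d17:-→d18:-→d19:-→d20:-→d21:-→d22:-→d23:-→d24:-→d25:-→d26:-→d27:-→d28:H3 -> H3
  add 194.245.232.0/24 -> H2 at depth 24
  lookup 194.245.232.176: bits 1100001011110101111010001011 walk d0:H2→d1:-→d2:-→d3:-→d4:-→d5:-→d6:-→d7:-→d8:-→d9:-→d10:-→d11:-→d12:-→d13:-→d14:-→d15:-→d16:-→d17:-→d18:-→d19:-→d20:-→d21:-→d22:-→d23:-→d24:H2→d25:-→d26:-→d27:-→d28:H3 -> H3
  add 192.0.0.0/5 -> H3 at depth 5
  add 93.2.194.0/24 -> H2 at depth 24
  - 216.220.74.40/30 clear@30
  add 0.0.0.0/0 -> H2 at depth 0
  add 216.208.0.0/12 -> H2 at depth 12
  lookup 194.245.232.178: bits 1100001011110101111010001011 walk d0:H2→d1:-→d2:-→d3:-→d4:-→d5:H3→d6:-→d7:-→d8:-→d9:-→d10:-→d11:-→d12:-→d13:-→d14:-→d15:-→d16:-→d17:-→d18:-→d19:-→d20:-→d21:-→d22:-→d23:-→d24:H2→d25:-→d26:-→d27:-→d28:H3 -> H3
  lookup 93.2.194.0: bits 010111010000001011000010 walk d0:H2→d1:-→d2:-→d3:-→d4:-→d5:-→d6:-→d7:-→d8:-→d9:-→d10:-→d11:-→d12:-→d13:-→d14:-→d15:-→d16:-→d17:-→d18:-→d19:-→d20:-→d21:-→d22:-→d23:-→d24:H2 -> H2
  - 93.2.194.0/24 clear@24
  lookup 194.245.232.1: bits 110000101111010111101000 walk d0:H2→d1:-→d2:-→d3:-→d4:-→d5:H3→d6:-→d7:-→d8:-→d9:-→d10:-→d11:-→d12:-→d13:-→d14:-→d15:-→d16:-→d17:-→d18:-→d19:-→d20:-→d21:-→d22:-→d23:-→d24:H2 -> H2
  add 194.245.232.128/25 -> H0 at depth 25
  add 216.220.0.0/16 -> H0 at depth 16
  add 88.0.0.0/5 -> H1 at depth 5
  - 216.220.0.0/16 clear@16
  lookup 88.0.0.1: bits 01011 walk d0:H2→d1:-→d2:-→d3:-→d4:-→d5:H1 -> H1
  add 208.0.0.0/4 -> H2 at depth 4
  add 194.245.232.176/28 -> H2 at depth 28
  lookup 194.245.232.184: bits 1100001011110101111010001011 walk d0:H2→d1:-→d2:-→d3:-→d4:-→d5:H3→d6:-→d7:-→d8:-→d9:-→d10:-→d11:-→d12:-→d13:-→d14:-→d15:-→d16:-→d17:-→d18:-→d19:-→d20:-→d21:-→d22:-→d23:-→d24:H2→d25:H0→d26:-→d27:-→d28:H2 -> H2
  - 194.245.232.128/25 clear@25
  add 216.220.0.0/16 -> H0 at depth 16
  lookup 194.245.232.0: bits 110000101111010111101000 walk d0:H2→d1:-→d2:-→d3:-→d4:-→d5:H3→d6:-→d7:-→d8:-→d9:-→d10:-→d11:-→d12:-→d13:-→d14:-→d15:-→d16:-→d17:-→d18:-→d19:-→d20:-→d21:-→d22:-→d23:-→d24:H2 -> H2
  lookup 80.200.136.248: bits 0101 walk d0:H2→d1:-→d2:-→d3:-→d4:- -> H2
  - 194.245.232.176/28 clear@28

== LOOKUPS ==
["H2","H2","H3","H2","H3","H3","H3","H2","H2","H1","H2","H2","H2"]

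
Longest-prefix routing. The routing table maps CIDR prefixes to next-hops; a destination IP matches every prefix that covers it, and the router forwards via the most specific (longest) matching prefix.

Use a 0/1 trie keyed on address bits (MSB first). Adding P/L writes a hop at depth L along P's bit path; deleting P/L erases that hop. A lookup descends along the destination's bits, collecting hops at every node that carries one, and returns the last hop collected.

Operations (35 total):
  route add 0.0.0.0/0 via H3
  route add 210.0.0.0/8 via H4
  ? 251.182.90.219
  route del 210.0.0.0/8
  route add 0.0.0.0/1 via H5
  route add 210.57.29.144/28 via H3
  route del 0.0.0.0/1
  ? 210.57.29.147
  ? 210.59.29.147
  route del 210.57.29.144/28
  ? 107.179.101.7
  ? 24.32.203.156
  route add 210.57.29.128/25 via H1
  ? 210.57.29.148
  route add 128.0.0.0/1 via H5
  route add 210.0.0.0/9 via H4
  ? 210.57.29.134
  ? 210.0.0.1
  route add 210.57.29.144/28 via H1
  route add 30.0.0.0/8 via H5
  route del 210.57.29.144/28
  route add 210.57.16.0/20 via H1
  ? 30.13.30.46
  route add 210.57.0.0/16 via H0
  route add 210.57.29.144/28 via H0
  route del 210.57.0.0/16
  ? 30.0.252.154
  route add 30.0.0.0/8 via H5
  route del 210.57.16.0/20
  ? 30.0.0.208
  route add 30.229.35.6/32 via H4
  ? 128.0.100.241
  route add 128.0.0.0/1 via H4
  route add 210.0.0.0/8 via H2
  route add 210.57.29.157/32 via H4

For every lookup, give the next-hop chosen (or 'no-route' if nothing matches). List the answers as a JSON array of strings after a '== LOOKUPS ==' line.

Process each operation:
  + 0.0.0.0/0 (H3) depth=0
  + 210.0.0.0/8 (H4) depth=8
  lookup 251.182.90.219: bits 11 walk d0:H3→d1:-→d2:- -> H3
  del 210.0.0.0/8 (clear depth 8)
  + 0.0.0.0/1 (H5) depth=1
  + 210.57.29.144/28 (H3) depth=28
  del 0.0.0.0/1 (clear depth 1)
  lookup 210.57.29.147: bits 1101001000111001000111011001 walk d0:H3→d1:-→d2:-→d3:-→d4:-→d5:-→d6:-→d7:-→d8:-→d9:-→d10:-→d11:-→d12:-→d13:-→d14:-→d15:-→d16:-→d17:-→d18:-→d19:-→d20:-→d21:-→d22:-→d23:-→d24:-→d25:-→d26:-→d27:-→d28:H3 -> H3
  lookup 210.59.29.147: bits 11010010001110 walk d0:H3→d1:-→d2:-→d3:-→d4:-→d5:-→d6:-→d7:-→d8:-→d9:-→d10:-→d11:-→d12:-→d13:-→d14:- -> H3
  del 210.57.29.144/28 (clear depth 28)
  lookup 107.179.101.7: bits 0 walk d0:H3→d1:- -> H3
  lookup 24.32.203.156: bits 0 walk d0:H3→d1:- -> H3
  + 210.57.29.128/25 (H1) depth=25
  lookup 210.57.29.148: bits 1101001000111001000111011001 walk d0:H3→d1:-→d2:-→d3:-→d4:-→d5:-→d6:-→d7:-→d8:-→d9:-→d10:-→d11:-→d12:-→d13:-→d14:-→d15:-→d16:-→d17:-→d18:-→d19:-→d20:-→d21:-→d22:-→d23:-→d24:-→d25:H1→d26:-→d27:-→d28:- -> H1
  + 128.0.0.0/1 (H5) depth=1
  + 210.0.0.0/9 (H4) depth=9
  lookup 210.57.29.134: bits 110100100011100100011101100 walk d0:H3→d1:H5→d2:-→d3:-→d4:-→d5:-→d6:-→d7:-→d8:-→d9:H4→d10:-→d11:-→d12:-→d13:-→d14:-→d15:-→d16:-→d17:-→d18:-→d19:-→d20:-→d21:-→d22:-→d23:-→d24:-→d25:H1→d26:-→d27:- -> H1
  lookup 210.0.0.1: bits 1101001000 walk d0:H3→d1:H5→d2:-→d3:-→d4:-→d5:-→d6:-→d7:-→d8:-→d9:H4→d10:- -> H4
  + 210.57.29.144/28 (H1) depth=28
  + 30.0.0.0/8 (H5) depth=8
  del 210.57.29.144/28 (clear depth 28)
  + 210.57.16.0/20 (H1) depth=20
  lookup 30.13.30.46: bits 00011110 walk d0:H3→d1:-→d2:-→d3:-→d4:-→d5:-→d6:-→d7:-→d8:H5 -> H5
  + 210.57.0.0/16 (H0) depth=16
  + 210.57.29.144/28 (H0) depth=28
  del 210.57.0.0/16 (clear depth 16)
  lookup 30.0.252.154: bits 00011110 walk d0:H3→d1:-→d2:-→d3:-→d4:-→d5:-→d6:-→d7:-→d8:H5 -> H5
  + 30.0.0.0/8 (H5) depth=8
  del 210.57.16.0/20 (clear depth 20)
  lookup 30.0.0.208: bits 00011110 walk d0:H3→d1:-→d2:-→d3:-→d4:-→d5:-→d6:-→d7:-→d8:H5 -> H5
  + 30.229.35.6/32 (H4) depth=32
  lookup 128.0.100.241: bits 1 walk d0:H3→d1:H5 -> H5
  + 128.0.0.0/1 (H4) depth=1
  + 210.0.0.0/8 (H2) depth=8
  + 210.57.29.157/32 (H4) depth=32

== LOOKUPS ==
["H3","H3","H3","H3","H3","H1","H1","H4","H5","H5","H5","H5"]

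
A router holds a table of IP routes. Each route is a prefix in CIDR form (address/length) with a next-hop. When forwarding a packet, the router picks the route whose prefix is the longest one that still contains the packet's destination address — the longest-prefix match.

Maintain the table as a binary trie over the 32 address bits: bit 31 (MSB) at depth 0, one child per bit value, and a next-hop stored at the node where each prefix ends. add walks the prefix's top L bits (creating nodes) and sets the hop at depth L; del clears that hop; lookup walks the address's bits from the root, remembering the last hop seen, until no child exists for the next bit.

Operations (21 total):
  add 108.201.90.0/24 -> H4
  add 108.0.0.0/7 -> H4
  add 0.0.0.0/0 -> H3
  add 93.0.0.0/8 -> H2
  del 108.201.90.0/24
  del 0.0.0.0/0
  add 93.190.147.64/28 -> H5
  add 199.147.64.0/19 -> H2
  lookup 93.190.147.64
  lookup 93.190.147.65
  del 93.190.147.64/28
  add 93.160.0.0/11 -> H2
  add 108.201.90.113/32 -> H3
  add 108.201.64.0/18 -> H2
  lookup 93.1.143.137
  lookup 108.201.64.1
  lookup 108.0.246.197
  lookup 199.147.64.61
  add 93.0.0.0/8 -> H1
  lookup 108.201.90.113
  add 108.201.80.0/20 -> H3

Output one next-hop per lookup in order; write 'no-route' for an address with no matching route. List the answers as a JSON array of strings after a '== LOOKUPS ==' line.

Process each operation:
  add 108.201.90.0/24 -> H4 at depth 24
  add 108.0.0.0/7 -> H4 at depth 7
  add 0.0.0.0/0 -> H3 at depth 0
  add 93.0.0.0/8 -> H2 at depth 8
  - 108.201.90.0/24 clear@24
  - 0.0.0.0/0 clear@0
  add 93.190.147.64/28 -> H5 at depth 28
  add 199.147.64.0/19 -> H2 at depth 19
  ? 93.190.147.64  path d0:-→d1:-→d2:-→d3:-→d4:-→d5:-→d6:-→d7:-→d8:H2→d9:-→d10:-→d11:-→d12:-→d13:-→d14:-→d15:-→d16:-→d17:-→d18:-→d19:-→d20:-→d21:-→d22:-→d23:-→d24:-→d25:-→d26:-→d27:-→d28:H5  best=H5
  ? 93.190.147.65  path d0:-→d1:-→d2:-→d3:-→d4:-→d5:-→d6:-→d7:-→d8:H2→d9:-→d10:-→d11:-→d12:-→d13:-→d14:-→d15:-→d16:-→d17:-→d18:-→d19:-→d20:-→d21:-→d22:-→d23:-→d24:-→d25:-→d26:-→d27:-→d28:H5  best=H5
  - 93.190.147.64/28 clear@28
  add 93.160.0.0/11 -> H2 at depth 11
  add 108.201.90.113/32 -> H3 at depth 32
  add 108.201.64.0/18 -> H2 at depth 18
  ? 93.1.143.137  path d0:-→d1:-→d2:-→d3:-→d4:-→d5:-→d6:-→d7:-→d8:H2  best=H2
  ? 108.201.64.1  path d0:-→d1:-→d2:-→d3:-→d4:-→d5:-→d6:-→d7:H4→d8:-→d9:-→d10:-→d11:-→d12:-→d13:-→d14:-→d15:-→d16:-→d17:-→d18:H2→d19:-  best=H2
  ? 108.0.246.197  path d0:-→d1:-→d2:-→d3:-→d4:-→d5:-→d6:-→d7:H4→d8:-  best=H4
  ? 199.147.64.61  path d0:-→d1:-→d2:-→d3:-→d4:-→d5:-→d6:-→d7:-→d8:-→d9:-→d10:-→d11:-→d12:-→d13:-→d14:-→d15:-→d16:-→d17:-→d18:-→d19:H2  best=H2
  add 93.0.0.0/8 -> H1 at depth 8
  ? 108.201.90.113  path d0:-→d1:-→d2:-→d3:-→d4:-→d5:-→d6:-→d7:H4→d8:-→d9:-→d10:-→d11:-→d12:-→d13:-→d14:-→d15:-→d16:-→d17:-→d18:H2→d19:-→d20:-→d21:-→d22:-→d23:-→d24:-→d25:-→d26:-→d27:-→d28:-→d29:-→d30:-→d31:-→d32:H3  best=H3
  add 108.201.80.0/20 -> H3 at depth 20

== LOOKUPS ==
["H5","H5","H2","H2","H4","H2","H3"]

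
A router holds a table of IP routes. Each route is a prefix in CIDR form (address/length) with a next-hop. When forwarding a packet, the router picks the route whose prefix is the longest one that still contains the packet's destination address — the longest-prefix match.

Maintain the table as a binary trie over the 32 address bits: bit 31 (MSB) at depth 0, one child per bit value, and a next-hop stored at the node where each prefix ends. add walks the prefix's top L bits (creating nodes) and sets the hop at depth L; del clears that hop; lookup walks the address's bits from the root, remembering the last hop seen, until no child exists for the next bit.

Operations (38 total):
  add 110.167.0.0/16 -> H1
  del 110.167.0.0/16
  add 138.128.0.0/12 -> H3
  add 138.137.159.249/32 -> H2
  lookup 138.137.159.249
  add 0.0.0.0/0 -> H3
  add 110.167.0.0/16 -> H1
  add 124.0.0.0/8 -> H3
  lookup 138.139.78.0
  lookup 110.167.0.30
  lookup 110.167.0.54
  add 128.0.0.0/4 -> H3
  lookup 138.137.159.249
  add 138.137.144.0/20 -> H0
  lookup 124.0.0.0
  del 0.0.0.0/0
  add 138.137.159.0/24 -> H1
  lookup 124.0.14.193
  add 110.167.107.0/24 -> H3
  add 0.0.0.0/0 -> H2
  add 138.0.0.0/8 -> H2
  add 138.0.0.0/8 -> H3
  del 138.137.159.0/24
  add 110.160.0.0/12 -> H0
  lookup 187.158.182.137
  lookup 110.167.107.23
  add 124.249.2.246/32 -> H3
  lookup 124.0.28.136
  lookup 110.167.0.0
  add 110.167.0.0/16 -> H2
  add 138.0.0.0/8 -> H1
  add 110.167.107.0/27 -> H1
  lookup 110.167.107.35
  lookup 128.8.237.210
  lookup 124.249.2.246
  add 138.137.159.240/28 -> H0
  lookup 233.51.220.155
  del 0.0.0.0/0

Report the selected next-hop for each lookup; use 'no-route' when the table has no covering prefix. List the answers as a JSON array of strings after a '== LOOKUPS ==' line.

Trace:
  add 110.167.0.0/16 -> H1 at depth 16
  - 110.167.0.0/16 clear@16
  add 138.128.0.0/12 -> H3 at depth 12
  add 138.137.159.249/32 -> H2 at depth 32
  Q 138.137.159.249: descend 10001010100010011001111111111001 ; hops seen [H3,H2] ; pick H2
  add 0.0.0.0/0 -> H3 at depth 0
  add 110.167.0.0/16 -> H1 at depth 16
  add 124.0.0.0/8 -> H3 at depth 8
  Q 138.139.78.0: descend 10001010100010 ; hops seen [H3,H3] ; pick H3
  Q 110.167.0.30: descend 0110111010100111 ; hops seen [H3,H1] ; pick H1
  Q 110.167.0.54: descend 0110111010100111 ; hops seen [H3,H1] ; pick H1
  add 128.0.0.0/4 -> H3 at depth 4
  Q 138.137.159.249: descend 10001010100010011001111111111001 ; hops seen [H3,H3,H3,H2] ; pick H2
  add 138.137.144.0/20 -> H0 at depth 20
  Q 124.0.0.0: descend 01111100 ; hops seen [H3,H3] ; pick H3
  - 0.0.0.0/0 clear@0
  add 138.137.159.0/24 -> H1 at depth 24
  Q 124.0.14.193: descend 01111100 ; hops seen [H3] ; pick H3
  add 110.167.107.0/24 -> H3 at depth 24
  add 0.0.0.0/0 -> H2 at depth 0
  add 138.0.0.0/8 -> H2 at depth 8
  add 138.0.0.0/8 -> H3 at depth 8
  - 138.137.159.0/24 clear@24
  add 110.160.0.0/12 -> H0 at depth 12
  Q 187.158.182.137: descend 10 ; hops seen [H2] ; pick H2
  Q 110.167.107.23: descend 011011101010011101101011 ; hops seen [H2,H0,H1,H3] ; pick H3
  add 124.249.2.246/32 -> H3 at depth 32
  Q 124.0.28.136: descend 01111100 ; hops seen [H2,H3] ; pick H3
  Q 110.167.0.0: descend 01101110101001110 ; hops seen [H2,H0,H1] ; pick H1
  add 110.167.0.0/16 -> H2 at depth 16
  add 138.0.0.0/8 -> H1 at depth 8
  add 110.167.107.0/27 -> H1 at depth 27
  Q 110.167.107.35: descend 01101110101001110110101100 ; hops seen [H2,H0,H2,H3] ; pick H3
  Q 128.8.237.210: descend 1000 ; hops seen [H2,H3] ; pick H3
  Q 124.249.2.246: descend 01111100111110010000001011110110 ; hops seen [H2,H3,H3] ; pick H3
  add 138.137.159.240/28 -> H0 at depth 28
  Q 233.51.220.155: descend 1 ; hops seen [H2] ; pick H2
  - 0.0.0.0/0 clear@0

== LOOKUPS ==
["H2","H3","H1","H1","H2","H3","H3","H2","H3","H3","H1","H3","H3","H3","H2"]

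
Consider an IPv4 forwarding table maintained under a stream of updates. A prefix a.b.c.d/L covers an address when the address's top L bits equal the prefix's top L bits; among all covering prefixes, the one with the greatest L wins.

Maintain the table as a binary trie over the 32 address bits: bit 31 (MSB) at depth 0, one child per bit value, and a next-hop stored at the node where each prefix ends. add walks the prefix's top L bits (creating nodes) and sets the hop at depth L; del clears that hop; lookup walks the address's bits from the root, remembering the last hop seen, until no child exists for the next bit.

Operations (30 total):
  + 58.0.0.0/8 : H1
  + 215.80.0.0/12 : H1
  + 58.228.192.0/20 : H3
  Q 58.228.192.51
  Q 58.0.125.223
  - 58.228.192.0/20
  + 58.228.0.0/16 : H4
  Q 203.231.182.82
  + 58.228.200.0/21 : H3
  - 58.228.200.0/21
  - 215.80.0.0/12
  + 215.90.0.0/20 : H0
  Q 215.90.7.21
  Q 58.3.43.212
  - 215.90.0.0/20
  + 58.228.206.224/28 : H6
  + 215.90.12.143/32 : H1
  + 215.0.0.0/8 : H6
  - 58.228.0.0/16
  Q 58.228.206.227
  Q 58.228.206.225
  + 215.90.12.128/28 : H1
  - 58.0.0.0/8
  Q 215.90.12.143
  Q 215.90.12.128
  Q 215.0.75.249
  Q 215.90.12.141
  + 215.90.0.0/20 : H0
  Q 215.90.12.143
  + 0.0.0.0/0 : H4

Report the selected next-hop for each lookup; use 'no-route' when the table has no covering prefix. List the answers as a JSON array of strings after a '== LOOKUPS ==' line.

Process each operation:
  add 58.0.0.0/8 -> H1 at depth 8
  add 215.80.0.0/12 -> H1 at depth 12
  add 58.228.192.0/20 -> H3 at depth 20
  lookup 58.228.192.51: bits 00111010111001001100 walk d0:-→d1:-→d2:-→d3:-→d4:-→d5:-→d6:-→d7:-→d8:H1→d9:-→d10:-→d11:-→d12:-→d13:-→d14:-→d15:-→d16:-→d17:-→d18:-→d19:-→d20:H3 -> H3
  lookup 58.0.125.223: bits 00111010 walk d0:-→d1:-→d2:-→d3:-→d4:-→d5:-→d6:-→d7:-→d8:H1 -> H1
  del 58.228.192.0/20 (clear depth 20)
  add 58.228.0.0/16 -> H4 at depth 16
  lookup 203.231.182.82: bits 110 walk d0:-→d1:-→d2:-→d3:- -> no-route
  add 58.228.200.0/21 -> H3 at depth 21
  del 58.228.200.0/21 (clear depth 21)
  del 215.80.0.0/12 (clear depth 12)
  add 215.90.0.0/20 -> H0 at depth 20
  lookup 215.90.7.21: bits 11010111010110100000 walk d0:-→d1:-→d2:-→d3:-→d4:-→d5:-→d6:-→d7:-→d8:-→d9:-→d10:-→d11:-→d12:-→d13:-→d14:-→d15:-→d16:-→d17:-→d18:-→d19:-→d20:H0 -> H0
  lookup 58.3.43.212: bits 00111010 walk d0:-→d1:-→d2:-→d3:-→d4:-→d5:-→d6:-→d7:-→d8:H1 -> H1
  del 215.90.0.0/20 (clear depth 20)
  add 58.228.206.224/28 -> H6 at depth 28
  add 215.90.12.143/32 -> H1 at depth 32
  add 215.0.0.0/8 -> H6 at depth 8
  del 58.228.0.0/16 (clear depth 16)
  lookup 58.228.206.227: bits 0011101011100100110011101110 walk d0:-→d1:-→d2:-→d3:-→d4:-→d5:-→d6:-→d7:-→d8:H1→d9:-→d10:-→d11:-→d12:-→d13:-→d14:-→d15:-→d16:-→d17:-→d18:-→d19:-→d20:-→d21:-→d22:-→d23:-→d24:-→d25:-→d26:-→d27:-→d28:H6 -> H6
  lookup 58.228.206.225: bits 0011101011100100110011101110 walk d0:-→d1:-→d2:-→d3:-→d4:-→d5:-→d6:-→d7:-→d8:H1→d9:-→d10:-→d11:-→d12:-→d13:-→d14:-→d15:-→d16:-→d17:-→d18:-→d19:-→d20:-→d21:-→d22:-→d23:-→d24:-→d25:-→d26:-→d27:-→d28:H6 -> H6
  add 215.90.12.128/28 -> H1 at depth 28
  del 58.0.0.0/8 (clear depth 8)
  lookup 215.90.12.143: bits 11010111010110100000110010001111 walk d0:-→d1:-→d2:-→d3:-→d4:-→d5:-→d6:-→d7:-→d8:H6→d9:-→d10:-→d11:-→d12:-→d13:-→d14:-→d15:-→d16:-→d17:-→d18:-→d19:-→d20:-→d21:-→d22:-→d23:-→d24:-→d25:-→d26:-→d27:-→d28:H1→d29:-→d30:-→d31:-→d32:H1 -> H1
  lookup 215.90.12.128: bits 1101011101011010000011001000 walk d0:-→d1:-→d2:-→d3:-→d4:-→d5:-→d6:-→d7:-→d8:H6→d9:-→d10:-→d11:-→d12:-→d13:-→d14:-→d15:-→d16:-→d17:-→d18:-→d19:-→d20:-→d21:-→d22:-→d23:-→d24:-→d25:-→d26:-→d27:-→d28:H1 -> H1
  lookup 215.0.75.249: bits 110101110 walk d0:-→d1:-→d2:-→d3:-→d4:-→d5:-→d6:-→d7:-→d8:H6→d9:- -> H6
  lookup 215.90.12.141: bits 110101110101101000001100100011 walk d0:-→d1:-→d2:-→d3:-→d4:-→d5:-→d6:-→d7:-→d8:H6→d9:-→d10:-→d11:-→d12:-→d13:-→d14:-→d15:-→d16:-→d17:-→d18:-→d19:-→d20:-→d21:-→d22:-→d23:-→d24:-→d25:-→d26:-→d27:-→d28:H1→d29:-→d30:- -> H1
  add 215.90.0.0/20 -> H0 at depth 20
  lookup 215.90.12.143: bits 11010111010110100000110010001111 walk d0:-→d1:-→d2:-→d3:-→d4:-→d5:-→d6:-→d7:-→d8:H6→d9:-→d10:-→d11:-→d12:-→d13:-→d14:-→d15:-→d16:-→d17:-→d18:-→d19:-→d20:H0→d21:-→d22:-→d23:-→d24:-→d25:-→d26:-→d27:-→d28:H1→d29:-→d30:-→d31:-→d32:H1 -> H1
  add 0.0.0.0/0 -> H4 at depth 0

== LOOKUPS ==
["H3","H1","no-route","H0","H1","H6","H6","H1","H1","H6","H1","H1"]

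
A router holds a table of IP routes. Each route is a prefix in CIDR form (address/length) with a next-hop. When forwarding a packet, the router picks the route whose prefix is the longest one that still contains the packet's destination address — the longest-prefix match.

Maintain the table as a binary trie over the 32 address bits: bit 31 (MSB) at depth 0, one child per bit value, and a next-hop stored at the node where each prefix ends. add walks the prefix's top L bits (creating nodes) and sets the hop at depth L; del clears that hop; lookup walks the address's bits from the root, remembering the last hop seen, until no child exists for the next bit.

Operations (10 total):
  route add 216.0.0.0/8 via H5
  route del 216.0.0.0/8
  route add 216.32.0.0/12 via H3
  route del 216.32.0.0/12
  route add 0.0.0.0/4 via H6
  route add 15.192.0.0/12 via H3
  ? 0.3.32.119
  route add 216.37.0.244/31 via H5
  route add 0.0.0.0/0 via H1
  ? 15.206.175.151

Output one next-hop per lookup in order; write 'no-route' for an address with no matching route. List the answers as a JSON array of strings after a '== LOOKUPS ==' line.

Trace:
  add 216.0.0.0/8 -> H5 at depth 8
  del 216.0.0.0/8 (clear depth 8)
  add 216.32.0.0/12 -> H3 at depth 12
  del 216.32.0.0/12 (clear depth 12)
  add 0.0.0.0/4 -> H6 at depth 4
  add 15.192.0.0/12 -> H3 at depth 12
  lookup 0.3.32.119: bits 0000 walk d0:-→d1:-→d2:-→d3:-→d4:H6 -> H6
  add 216.37.0.244/31 -> H5 at depth 31
  add 0.0.0.0/0 -> H1 at depth 0
  lookup 15.206.175.151: bits 000011111100 walk d0:H1→d1:-→d2:-→d3:-→d4:H6→d5:-→d6:-→d7:-→d8:-→d9:-→d10:-→d11:-→d12:H3 -> H3

== LOOKUPS ==
["H6","H3"]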